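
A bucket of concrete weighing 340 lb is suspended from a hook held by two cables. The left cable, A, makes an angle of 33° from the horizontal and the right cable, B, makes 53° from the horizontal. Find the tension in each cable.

T_A = 205.1 lb, T_B = 285.8 lb

ΣF_x = 0: −T_A·cos33° + T_B·cos53° = 0 → T_B = 1.39357·T_A.
ΣF_y = 0: T_A·sin33° + T_B·sin53° = 340.
Substitute: T_A·(0.544639 + 1.39357·0.798636) = 340 → T_A = 205.117 ≈ 205.1 lb.
Then T_B = 1.39357 × 205.117 = 285.8 lb.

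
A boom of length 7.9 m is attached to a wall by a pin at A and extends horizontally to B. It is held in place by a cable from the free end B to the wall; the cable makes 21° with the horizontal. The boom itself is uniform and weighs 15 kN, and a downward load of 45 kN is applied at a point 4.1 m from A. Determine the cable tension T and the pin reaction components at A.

T = 86.10 kN, A_x = 80.38 kN, A_y = 29.15 kN

ΣM about A: T·sin21°·7.9 − 15·3.95 − 45·4.1 = 0 → T = 243.75/(7.9·0.358368) = 86.0971 ≈ 86.10 kN.
ΣF_x = 0: A_x − T·cos21° = 0 → A_x = 86.0971 × 0.93358 = 80.38 kN.
ΣF_y = 0: A_y + T·sin21° − 15 − 45 = 0 → A_y = 60 − 86.0971 × 0.358368 = 29.15 kN.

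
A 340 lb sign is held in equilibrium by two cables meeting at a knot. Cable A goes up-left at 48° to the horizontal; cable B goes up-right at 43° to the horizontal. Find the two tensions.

ΣF_x = 0: −T_A·cos48° + T_B·cos43° = 0 → T_B = 0.914921·T_A.
ΣF_y = 0: T_A·sin48° + T_B·sin43° = 340.
Substitute: T_A·(0.743145 + 0.914921·0.681998) = 340 → T_A = 248.698 ≈ 248.7 lb.
Then T_B = 0.914921 × 248.698 = 227.5 lb.

T_A = 248.7 lb, T_B = 227.5 lb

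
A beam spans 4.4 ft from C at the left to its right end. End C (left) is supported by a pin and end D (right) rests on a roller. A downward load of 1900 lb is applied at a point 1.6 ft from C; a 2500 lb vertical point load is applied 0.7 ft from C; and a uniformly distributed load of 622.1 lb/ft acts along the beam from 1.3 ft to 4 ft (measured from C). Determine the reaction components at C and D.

C_x = 0, C_y = 3979 lb, D_y = 2100 lb

Resultant of the distributed load: 622.1 × 2.7 = 1679.67 lb at 2.65 ft from C.
Taking moments about C: D_y·4.4 − 1900·1.6 − 2500·0.7 − (622.1·2.7)·2.65 = 0 → D_y = 9241.1255/4.4 = 2100.26 ≈ 2100 lb.
ΣF_y = 0: C_y + 2100.26 − 1900 − 2500 − 622.1·2.7 = 0 → C_y = 3979 lb.
ΣF_x = 0: no horizontal applied forces, so C_x = 0.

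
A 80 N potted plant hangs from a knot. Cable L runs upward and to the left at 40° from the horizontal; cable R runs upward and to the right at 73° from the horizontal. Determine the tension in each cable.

T_L = 25.41 N, T_R = 66.58 N

ΣF_x = 0: −T_L·cos40° + T_R·cos73° = 0 → T_R = 2.6201·T_L.
ΣF_y = 0: T_L·sin40° + T_R·sin73° = 80.
Substitute: T_L·(0.642788 + 2.6201·0.956305) = 80 → T_L = 25.4097 ≈ 25.41 N.
Then T_R = 2.6201 × 25.4097 = 66.58 N.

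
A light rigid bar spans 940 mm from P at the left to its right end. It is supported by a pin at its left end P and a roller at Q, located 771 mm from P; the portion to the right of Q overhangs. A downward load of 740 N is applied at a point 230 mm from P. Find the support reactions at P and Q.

Taking moments about P: Q_y·771 − 740·230 = 0 → Q_y = 170200/771 = 220.752 ≈ 220.8 N.
ΣF_y = 0: P_y + 220.752 − 740 = 0 → P_y = 519.2 N.
ΣF_x = 0: no horizontal applied forces, so P_x = 0.

P_x = 0, P_y = 519.2 N, Q_y = 220.8 N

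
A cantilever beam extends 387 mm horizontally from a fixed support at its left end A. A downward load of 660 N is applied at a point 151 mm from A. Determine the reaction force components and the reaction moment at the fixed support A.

ΣF_x = 0: A_x = 0.
ΣF_y = 0: A_y − 660 = 0 → A_y = 660.0 N.
ΣM about A: M_A − 660·151 = 0 → M_A = 99660 N·mm.

A_x = 0, A_y = 660.0 N, M_A = 99660 N·mm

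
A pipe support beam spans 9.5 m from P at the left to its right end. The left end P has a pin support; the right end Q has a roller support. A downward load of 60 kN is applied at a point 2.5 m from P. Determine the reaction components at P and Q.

Taking moments about P: Q_y·9.5 − 60·2.5 = 0 → Q_y = 150/9.5 = 15.7895 ≈ 15.79 kN.
ΣF_y = 0: P_y + 15.7895 − 60 = 0 → P_y = 44.21 kN.
ΣF_x = 0: no horizontal applied forces, so P_x = 0.

P_x = 0, P_y = 44.21 kN, Q_y = 15.79 kN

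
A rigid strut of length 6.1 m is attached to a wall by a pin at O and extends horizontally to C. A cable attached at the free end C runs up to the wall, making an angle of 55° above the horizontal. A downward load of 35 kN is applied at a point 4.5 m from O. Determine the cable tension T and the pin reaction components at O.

ΣM about O: T·sin55°·6.1 − 35·4.5 = 0 → T = 157.5/(6.1·0.819152) = 31.52 kN.
ΣF_x = 0: O_x − T·cos55° = 0 → O_x = 31.52 × 0.573576 = 18.08 kN.
ΣF_y = 0: O_y + T·sin55° − 35 = 0 → O_y = 35 − 31.52 × 0.819152 = 9.180 kN.

T = 31.52 kN, O_x = 18.08 kN, O_y = 9.180 kN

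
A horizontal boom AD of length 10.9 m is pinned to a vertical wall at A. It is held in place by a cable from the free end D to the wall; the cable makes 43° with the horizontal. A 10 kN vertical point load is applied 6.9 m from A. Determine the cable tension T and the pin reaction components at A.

ΣM about A: T·sin43°·10.9 − 10·6.9 = 0 → T = 69/(10.9·0.681998) = 9.28196 ≈ 9.282 kN.
ΣF_x = 0: A_x − T·cos43° = 0 → A_x = 9.28196 × 0.731354 = 6.788 kN.
ΣF_y = 0: A_y + T·sin43° − 10 = 0 → A_y = 10 − 9.28196 × 0.681998 = 3.670 kN.

T = 9.282 kN, A_x = 6.788 kN, A_y = 3.670 kN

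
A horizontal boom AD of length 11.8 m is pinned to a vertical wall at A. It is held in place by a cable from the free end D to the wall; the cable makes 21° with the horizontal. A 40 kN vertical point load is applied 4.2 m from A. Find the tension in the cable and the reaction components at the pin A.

ΣM about A: T·sin21°·11.8 − 40·4.2 = 0 → T = 168/(11.8·0.358368) = 39.7281 ≈ 39.73 kN.
ΣF_x = 0: A_x − T·cos21° = 0 → A_x = 39.7281 × 0.93358 = 37.09 kN.
ΣF_y = 0: A_y + T·sin21° − 40 = 0 → A_y = 40 − 39.7281 × 0.358368 = 25.76 kN.

T = 39.73 kN, A_x = 37.09 kN, A_y = 25.76 kN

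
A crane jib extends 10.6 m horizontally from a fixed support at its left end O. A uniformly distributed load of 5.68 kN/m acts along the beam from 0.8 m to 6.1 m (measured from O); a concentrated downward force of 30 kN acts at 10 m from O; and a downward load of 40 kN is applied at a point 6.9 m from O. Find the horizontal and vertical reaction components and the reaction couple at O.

Resultant of the distributed load: 5.68 × 5.3 = 30.104 kN at 3.45 m from O.
ΣF_x = 0: O_x = 0.
ΣF_y = 0: O_y − 5.68·5.3 − 30 − 40 = 0 → O_y = 100.1 kN.
ΣM about O: M_O − (5.68·5.3)·3.45 − 30·10 − 40·6.9 = 0 → M_O = 679.9 kN·m.

O_x = 0, O_y = 100.1 kN, M_O = 679.9 kN·m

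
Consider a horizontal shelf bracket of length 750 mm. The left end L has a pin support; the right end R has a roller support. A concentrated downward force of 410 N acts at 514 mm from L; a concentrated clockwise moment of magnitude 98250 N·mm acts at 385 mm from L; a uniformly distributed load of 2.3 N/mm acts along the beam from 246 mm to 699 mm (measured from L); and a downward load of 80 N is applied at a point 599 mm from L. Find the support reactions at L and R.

L_x = 0, L_y = 399.6 N, R_y = 1132 N

Resultant of the distributed load: 2.3 × 453 = 1041.9 N at 472.5 mm from L.
Moments about L: R_y·750 − 410·514 − 98250 − (2.3·453)·472.5 − 80·599 = 0 → R_y = 849207.75/750 = 1132.28 ≈ 1132 N.
ΣF_y = 0: L_y + 1132.28 − 410 − 2.3·453 − 80 = 0 → L_y = 399.6 N.
ΣF_x = 0: no horizontal applied forces, so L_x = 0.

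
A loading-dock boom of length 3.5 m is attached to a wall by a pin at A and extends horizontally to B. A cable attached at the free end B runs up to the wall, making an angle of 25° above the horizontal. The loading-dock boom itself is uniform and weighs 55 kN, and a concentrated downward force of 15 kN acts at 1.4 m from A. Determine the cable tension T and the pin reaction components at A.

T = 79.27 kN, A_x = 71.84 kN, A_y = 36.50 kN

ΣM about A: T·sin25°·3.5 − 55·1.75 − 15·1.4 = 0 → T = 117.25/(3.5·0.422618) = 79.2678 ≈ 79.27 kN.
ΣF_x = 0: A_x − T·cos25° = 0 → A_x = 79.2678 × 0.906308 = 71.84 kN.
ΣF_y = 0: A_y + T·sin25° − 55 − 15 = 0 → A_y = 70 − 79.2678 × 0.422618 = 36.50 kN.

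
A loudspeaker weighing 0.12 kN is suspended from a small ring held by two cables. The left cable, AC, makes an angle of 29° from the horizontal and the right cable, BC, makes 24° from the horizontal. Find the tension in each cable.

T_AC = 0.1373 kN, T_BC = 0.1314 kN

ΣF_x = 0: −T_AC·cos29° + T_BC·cos24° = 0 → T_BC = 0.95739·T_AC.
ΣF_y = 0: T_AC·sin29° + T_BC·sin24° = 0.12.
Substitute: T_AC·(0.48481 + 0.95739·0.406737) = 0.12 → T_AC = 0.137266 ≈ 0.1373 kN.
Then T_BC = 0.95739 × 0.137266 = 0.1314 kN.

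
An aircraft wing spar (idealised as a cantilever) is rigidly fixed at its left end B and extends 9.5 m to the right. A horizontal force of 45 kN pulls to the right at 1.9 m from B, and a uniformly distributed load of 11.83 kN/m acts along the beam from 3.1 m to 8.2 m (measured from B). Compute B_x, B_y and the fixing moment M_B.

Resultant of the distributed load: 11.83 × 5.1 = 60.333 kN at 5.65 m from B.
ΣF_x = 0: B_x + 45 = 0 → B_x = -45.00 kN.
ΣF_y = 0: B_y − 11.83·5.1 = 0 → B_y = 60.33 kN.
ΣM about B: M_B − (11.83·5.1)·5.65 = 0 → M_B = 340.9 kN·m.

B_x = -45.00 kN, B_y = 60.33 kN, M_B = 340.9 kN·m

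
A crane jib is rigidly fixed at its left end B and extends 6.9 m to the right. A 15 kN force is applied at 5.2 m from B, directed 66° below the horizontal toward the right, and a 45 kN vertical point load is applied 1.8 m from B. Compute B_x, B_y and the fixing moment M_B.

B_x = -6.101 kN, B_y = 58.70 kN, M_B = 152.3 kN·m

ΣF_x = 0: B_x + 15·cos66° = 0 → B_x = -6.101 kN.
ΣF_y = 0: B_y − 15·sin66° − 45 = 0 → B_y = 58.70 kN.
ΣM about B: M_B − 15·sin66°·5.2 − 45·1.8 = 0 → M_B = 152.3 kN·m.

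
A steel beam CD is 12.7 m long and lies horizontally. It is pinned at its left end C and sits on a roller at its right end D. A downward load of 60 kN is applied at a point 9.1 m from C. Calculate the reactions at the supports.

Taking moments about C: D_y·12.7 − 60·9.1 = 0 → D_y = 546/12.7 = 42.9921 ≈ 42.99 kN.
ΣF_y = 0: C_y + 42.9921 − 60 = 0 → C_y = 17.01 kN.
ΣF_x = 0: no horizontal applied forces, so C_x = 0.

C_x = 0, C_y = 17.01 kN, D_y = 42.99 kN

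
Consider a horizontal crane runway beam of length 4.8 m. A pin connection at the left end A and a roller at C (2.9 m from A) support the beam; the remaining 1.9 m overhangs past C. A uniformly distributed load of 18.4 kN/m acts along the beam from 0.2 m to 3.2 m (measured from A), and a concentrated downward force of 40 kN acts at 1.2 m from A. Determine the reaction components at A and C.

Resultant of the distributed load: 18.4 × 3 = 55.2 kN at 1.7 m from A.
ΣM about A: C_y·2.9 − (18.4·3)·1.7 − 40·1.2 = 0 → C_y = 141.84/2.9 = 48.9103 ≈ 48.91 kN.
ΣF_y = 0: A_y + 48.9103 − 18.4·3 − 40 = 0 → A_y = 46.29 kN.
ΣF_x = 0: no horizontal applied forces, so A_x = 0.

A_x = 0, A_y = 46.29 kN, C_y = 48.91 kN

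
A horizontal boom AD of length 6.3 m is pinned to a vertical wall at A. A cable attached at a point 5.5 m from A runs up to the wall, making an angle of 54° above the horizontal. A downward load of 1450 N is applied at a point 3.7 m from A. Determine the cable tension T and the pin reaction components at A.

ΣM about A: T·sin54°·5.5 − 1450·3.7 = 0 → T = 5365/(5.5·0.809017) = 1205.73 ≈ 1206 N.
ΣF_x = 0: A_x − T·cos54° = 0 → A_x = 1205.73 × 0.587785 = 708.7 N.
ΣF_y = 0: A_y + T·sin54° − 1450 = 0 → A_y = 1450 − 1205.73 × 0.809017 = 474.5 N.

T = 1206 N, A_x = 708.7 N, A_y = 474.5 N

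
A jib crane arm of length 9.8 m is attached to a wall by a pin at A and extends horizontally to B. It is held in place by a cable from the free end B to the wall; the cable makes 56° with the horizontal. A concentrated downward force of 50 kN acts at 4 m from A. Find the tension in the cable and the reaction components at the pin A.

ΣM about A: T·sin56°·9.8 − 50·4 = 0 → T = 200/(9.8·0.829038) = 24.6167 ≈ 24.62 kN.
ΣF_x = 0: A_x − T·cos56° = 0 → A_x = 24.6167 × 0.559193 = 13.77 kN.
ΣF_y = 0: A_y + T·sin56° − 50 = 0 → A_y = 50 − 24.6167 × 0.829038 = 29.59 kN.

T = 24.62 kN, A_x = 13.77 kN, A_y = 29.59 kN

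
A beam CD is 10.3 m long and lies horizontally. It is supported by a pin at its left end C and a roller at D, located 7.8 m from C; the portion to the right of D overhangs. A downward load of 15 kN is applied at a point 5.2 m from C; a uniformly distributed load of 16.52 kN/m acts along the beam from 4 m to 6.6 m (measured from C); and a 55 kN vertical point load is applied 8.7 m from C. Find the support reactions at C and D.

C_x = 0, C_y = 12.42 kN, D_y = 100.5 kN

Resultant of the distributed load: 16.52 × 2.6 = 42.952 kN at 5.3 m from C.
Taking moments about C: D_y·7.8 − 15·5.2 − (16.52·2.6)·5.3 − 55·8.7 = 0 → D_y = 784.1456/7.8 = 100.531 ≈ 100.5 kN.
ΣF_y = 0: C_y + 100.531 − 15 − 16.52·2.6 − 55 = 0 → C_y = 12.42 kN.
ΣF_x = 0: no horizontal applied forces, so C_x = 0.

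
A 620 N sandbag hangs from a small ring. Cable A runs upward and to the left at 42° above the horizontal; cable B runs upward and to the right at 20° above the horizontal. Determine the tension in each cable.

ΣF_x = 0: −T_A·cos42° + T_B·cos20° = 0 → T_B = 0.790838·T_A.
ΣF_y = 0: T_A·sin42° + T_B·sin20° = 620.
Substitute: T_A·(0.669131 + 0.790838·0.34202) = 620 → T_A = 659.846 ≈ 659.8 N.
Then T_B = 0.790838 × 659.846 = 521.8 N.

T_A = 659.8 N, T_B = 521.8 N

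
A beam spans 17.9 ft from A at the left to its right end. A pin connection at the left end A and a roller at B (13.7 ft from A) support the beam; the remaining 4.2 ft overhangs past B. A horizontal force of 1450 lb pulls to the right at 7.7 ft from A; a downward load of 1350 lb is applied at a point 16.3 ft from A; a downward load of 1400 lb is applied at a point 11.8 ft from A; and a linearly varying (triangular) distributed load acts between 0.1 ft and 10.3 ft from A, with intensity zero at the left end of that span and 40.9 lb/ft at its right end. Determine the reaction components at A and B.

A_x = -1450 lb, A_y = 41.49 lb, B_y = 2917 lb

Resultant of the triangular load: ½ × 40.9 × 10.2 = 208.59 lb, acting at 6.9 ft from A (one-third of the span from the peak).
ΣM about A: B_y·13.7 − 1350·16.3 − 1400·11.8 − (½·40.9·10.2)·6.9 = 0 → B_y = 39964.271/13.7 = 2917.1 ≈ 2917 lb.
ΣF_y = 0: A_y + 2917.1 − 1350 − 1400 − ½·40.9·10.2 = 0 → A_y = 41.49 lb.
ΣF_x = 0: A_x + 1450 = 0 → A_x = -1450 lb.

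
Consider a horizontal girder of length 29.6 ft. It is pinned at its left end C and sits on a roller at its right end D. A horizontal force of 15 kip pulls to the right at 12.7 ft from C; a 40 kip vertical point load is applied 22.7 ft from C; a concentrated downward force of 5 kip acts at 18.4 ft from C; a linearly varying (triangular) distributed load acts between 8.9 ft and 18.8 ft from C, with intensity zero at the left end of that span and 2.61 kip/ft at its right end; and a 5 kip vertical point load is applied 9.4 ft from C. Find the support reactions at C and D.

C_x = -15.00 kip, C_y = 20.78 kip, D_y = 42.14 kip

Resultant of the triangular load: ½ × 2.61 × 9.9 = 12.9195 kip, acting at 15.5 ft from C (one-third of the span from the peak).
ΣM about C: D_y·29.6 − 40·22.7 − 5·18.4 − (½·2.61·9.9)·15.5 − 5·9.4 = 0 → D_y = 1247.25225/29.6 = 42.1369 ≈ 42.14 kip.
ΣF_y = 0: C_y + 42.1369 − 40 − 5 − ½·2.61·9.9 − 5 = 0 → C_y = 20.78 kip.
ΣF_x = 0: C_x + 15 = 0 → C_x = -15.00 kip.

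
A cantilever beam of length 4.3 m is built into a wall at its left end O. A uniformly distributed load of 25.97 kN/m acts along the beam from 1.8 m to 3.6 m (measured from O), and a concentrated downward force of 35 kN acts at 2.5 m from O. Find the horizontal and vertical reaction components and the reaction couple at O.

O_x = 0, O_y = 81.75 kN, M_O = 213.7 kN·m

Resultant of the distributed load: 25.97 × 1.8 = 46.746 kN at 2.7 m from O.
ΣF_x = 0: O_x = 0.
ΣF_y = 0: O_y − 25.97·1.8 − 35 = 0 → O_y = 81.75 kN.
ΣM about O: M_O − (25.97·1.8)·2.7 − 35·2.5 = 0 → M_O = 213.7 kN·m.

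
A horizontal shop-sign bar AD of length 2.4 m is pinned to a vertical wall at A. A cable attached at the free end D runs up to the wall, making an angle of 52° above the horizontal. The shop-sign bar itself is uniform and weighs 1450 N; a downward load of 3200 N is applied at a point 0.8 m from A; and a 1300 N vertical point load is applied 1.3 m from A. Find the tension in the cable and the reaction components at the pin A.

T = 3167 N, A_x = 1950 N, A_y = 3454 N

ΣM about A: T·sin52°·2.4 − 1450·1.2 − 3200·0.8 − 1300·1.3 = 0 → T = 5990/(2.4·0.788011) = 3167.26 ≈ 3167 N.
ΣF_x = 0: A_x − T·cos52° = 0 → A_x = 3167.26 × 0.615661 = 1950 N.
ΣF_y = 0: A_y + T·sin52° − 1450 − 3200 − 1300 = 0 → A_y = 5950 − 3167.26 × 0.788011 = 3454 N.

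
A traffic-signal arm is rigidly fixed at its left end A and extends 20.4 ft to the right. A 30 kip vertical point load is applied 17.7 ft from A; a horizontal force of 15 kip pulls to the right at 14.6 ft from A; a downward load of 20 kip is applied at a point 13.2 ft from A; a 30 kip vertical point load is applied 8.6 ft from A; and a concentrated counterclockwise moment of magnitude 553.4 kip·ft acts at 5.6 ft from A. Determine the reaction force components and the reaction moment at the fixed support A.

A_x = -15.00 kip, A_y = 80.00 kip, M_A = 499.6 kip·ft

ΣF_x = 0: A_x + 15 = 0 → A_x = -15.00 kip.
ΣF_y = 0: A_y − 30 − 20 − 30 = 0 → A_y = 80.00 kip.
ΣM about A: M_A − 30·17.7 − 20·13.2 − 30·8.6 + 553.4 = 0 → M_A = 499.6 kip·ft.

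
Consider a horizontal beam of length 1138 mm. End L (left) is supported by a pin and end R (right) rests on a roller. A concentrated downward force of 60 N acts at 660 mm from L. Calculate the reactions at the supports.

ΣM about L: R_y·1138 − 60·660 = 0 → R_y = 39600/1138 = 34.7979 ≈ 34.80 N.
ΣF_y = 0: L_y + 34.7979 − 60 = 0 → L_y = 25.20 N.
ΣF_x = 0: no horizontal applied forces, so L_x = 0.

L_x = 0, L_y = 25.20 N, R_y = 34.80 N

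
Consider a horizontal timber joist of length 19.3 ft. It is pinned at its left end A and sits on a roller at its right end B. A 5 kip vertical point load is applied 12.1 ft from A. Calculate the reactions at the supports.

A_x = 0, A_y = 1.865 kip, B_y = 3.135 kip

ΣM about A: B_y·19.3 − 5·12.1 = 0 → B_y = 60.5/19.3 = 3.13472 ≈ 3.135 kip.
ΣF_y = 0: A_y + 3.13472 − 5 = 0 → A_y = 1.865 kip.
ΣF_x = 0: no horizontal applied forces, so A_x = 0.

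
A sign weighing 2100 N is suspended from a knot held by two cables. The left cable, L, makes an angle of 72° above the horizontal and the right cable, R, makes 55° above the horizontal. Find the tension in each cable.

ΣF_x = 0: −T_L·cos72° + T_R·cos55° = 0 → T_R = 0.538755·T_L.
ΣF_y = 0: T_L·sin72° + T_R·sin55° = 2100.
Substitute: T_L·(0.951057 + 0.538755·0.819152) = 2100 → T_L = 1508.21 ≈ 1508 N.
Then T_R = 0.538755 × 1508.21 = 812.6 N.

T_L = 1508 N, T_R = 812.6 N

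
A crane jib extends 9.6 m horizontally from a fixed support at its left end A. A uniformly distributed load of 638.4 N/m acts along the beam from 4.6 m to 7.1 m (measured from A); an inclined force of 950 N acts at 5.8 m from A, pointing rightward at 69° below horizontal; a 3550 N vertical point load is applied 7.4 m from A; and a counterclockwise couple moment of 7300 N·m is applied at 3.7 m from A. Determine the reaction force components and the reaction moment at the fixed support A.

Resultant of the distributed load: 638.4 × 2.5 = 1596 N at 5.85 m from A.
ΣF_x = 0: A_x + 950·cos69° = 0 → A_x = -340.4 N.
ΣF_y = 0: A_y − 638.4·2.5 − 950·sin69° − 3550 = 0 → A_y = 6033 N.
ΣM about A: M_A − (638.4·2.5)·5.85 − 950·sin69°·5.8 − 3550·7.4 + 7300 = 0 → M_A = 33450 N·m.

A_x = -340.4 N, A_y = 6033 N, M_A = 33450 N·m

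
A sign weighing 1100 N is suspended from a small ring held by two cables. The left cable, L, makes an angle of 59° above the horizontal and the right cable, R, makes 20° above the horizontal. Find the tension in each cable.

T_L = 1053 N, T_R = 577.1 N

ΣF_x = 0: −T_L·cos59° + T_R·cos20° = 0 → T_R = 0.548092·T_L.
ΣF_y = 0: T_L·sin59° + T_R·sin20° = 1100.
Substitute: T_L·(0.857167 + 0.548092·0.34202) = 1100 → T_L = 1053.01 ≈ 1053 N.
Then T_R = 0.548092 × 1053.01 = 577.1 N.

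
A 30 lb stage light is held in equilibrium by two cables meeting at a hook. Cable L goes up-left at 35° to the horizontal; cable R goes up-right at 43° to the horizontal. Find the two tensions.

ΣF_x = 0: −T_L·cos35° + T_R·cos43° = 0 → T_R = 1.12005·T_L.
ΣF_y = 0: T_L·sin35° + T_R·sin43° = 30.
Substitute: T_L·(0.573576 + 1.12005·0.681998) = 30 → T_L = 22.4308 ≈ 22.43 lb.
Then T_R = 1.12005 × 22.4308 = 25.12 lb.

T_L = 22.43 lb, T_R = 25.12 lb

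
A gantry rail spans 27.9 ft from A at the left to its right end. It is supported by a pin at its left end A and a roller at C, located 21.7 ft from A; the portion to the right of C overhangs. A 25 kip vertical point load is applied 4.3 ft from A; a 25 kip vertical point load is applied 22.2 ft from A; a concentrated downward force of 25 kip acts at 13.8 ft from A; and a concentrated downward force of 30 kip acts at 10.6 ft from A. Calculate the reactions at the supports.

Moments about A: C_y·21.7 − 25·4.3 − 25·22.2 − 25·13.8 − 30·10.6 = 0 → C_y = 1325.5/21.7 = 61.0829 ≈ 61.08 kip.
ΣF_y = 0: A_y + 61.0829 − 25 − 25 − 25 − 30 = 0 → A_y = 43.92 kip.
ΣF_x = 0: no horizontal applied forces, so A_x = 0.

A_x = 0, A_y = 43.92 kip, C_y = 61.08 kip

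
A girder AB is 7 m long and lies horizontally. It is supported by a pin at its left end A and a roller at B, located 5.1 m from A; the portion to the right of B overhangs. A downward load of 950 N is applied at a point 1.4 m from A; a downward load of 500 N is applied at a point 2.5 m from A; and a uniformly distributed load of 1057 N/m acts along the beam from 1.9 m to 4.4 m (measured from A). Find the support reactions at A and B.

A_x = 0, A_y = 1954 N, B_y = 2138 N

Resultant of the distributed load: 1057 × 2.5 = 2642.5 N at 3.15 m from A.
Taking moments about A: B_y·5.1 − 950·1.4 − 500·2.5 − (1057·2.5)·3.15 = 0 → B_y = 10903.875/5.1 = 2138.01 ≈ 2138 N.
ΣF_y = 0: A_y + 2138.01 − 950 − 500 − 1057·2.5 = 0 → A_y = 1954 N.
ΣF_x = 0: no horizontal applied forces, so A_x = 0.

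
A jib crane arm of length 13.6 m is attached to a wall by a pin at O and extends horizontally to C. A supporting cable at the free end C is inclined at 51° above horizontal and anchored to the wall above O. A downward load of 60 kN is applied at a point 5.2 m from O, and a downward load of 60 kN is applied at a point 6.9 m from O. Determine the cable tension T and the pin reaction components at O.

T = 68.69 kN, O_x = 43.23 kN, O_y = 66.62 kN

ΣM about O: T·sin51°·13.6 − 60·5.2 − 60·6.9 = 0 → T = 726/(13.6·0.777146) = 68.6902 ≈ 68.69 kN.
ΣF_x = 0: O_x − T·cos51° = 0 → O_x = 68.6902 × 0.62932 = 43.23 kN.
ΣF_y = 0: O_y + T·sin51° − 60 − 60 = 0 → O_y = 120 − 68.6902 × 0.777146 = 66.62 kN.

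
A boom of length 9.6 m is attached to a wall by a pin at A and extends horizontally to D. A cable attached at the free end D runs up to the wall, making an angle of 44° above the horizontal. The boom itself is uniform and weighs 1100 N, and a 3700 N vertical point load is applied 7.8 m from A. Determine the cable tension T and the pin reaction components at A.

ΣM about A: T·sin44°·9.6 − 1100·4.8 − 3700·7.8 = 0 → T = 34140/(9.6·0.694658) = 5119.43 ≈ 5119 N.
ΣF_x = 0: A_x − T·cos44° = 0 → A_x = 5119.43 × 0.71934 = 3683 N.
ΣF_y = 0: A_y + T·sin44° − 1100 − 3700 = 0 → A_y = 4800 − 5119.43 × 0.694658 = 1244 N.

T = 5119 N, A_x = 3683 N, A_y = 1244 N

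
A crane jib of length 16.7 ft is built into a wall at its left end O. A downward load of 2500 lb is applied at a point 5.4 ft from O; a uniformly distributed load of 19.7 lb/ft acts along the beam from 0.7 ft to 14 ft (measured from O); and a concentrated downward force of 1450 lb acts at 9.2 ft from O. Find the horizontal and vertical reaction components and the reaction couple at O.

O_x = 0, O_y = 4212 lb, M_O = 28770 lb·ft

Resultant of the distributed load: 19.7 × 13.3 = 262.01 lb at 7.35 ft from O.
ΣF_x = 0: O_x = 0.
ΣF_y = 0: O_y − 2500 − 19.7·13.3 − 1450 = 0 → O_y = 4212 lb.
ΣM about O: M_O − 2500·5.4 − (19.7·13.3)·7.35 − 1450·9.2 = 0 → M_O = 28770 lb·ft.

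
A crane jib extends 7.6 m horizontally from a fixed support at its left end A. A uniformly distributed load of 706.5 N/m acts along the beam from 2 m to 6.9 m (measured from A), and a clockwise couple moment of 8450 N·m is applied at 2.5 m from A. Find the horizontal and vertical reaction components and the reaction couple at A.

A_x = 0, A_y = 3462 N, M_A = 23860 N·m

Resultant of the distributed load: 706.5 × 4.9 = 3461.85 N at 4.45 m from A.
ΣF_x = 0: A_x = 0.
ΣF_y = 0: A_y − 706.5·4.9 = 0 → A_y = 3462 N.
ΣM about A: M_A − (706.5·4.9)·4.45 − 8450 = 0 → M_A = 23860 N·m.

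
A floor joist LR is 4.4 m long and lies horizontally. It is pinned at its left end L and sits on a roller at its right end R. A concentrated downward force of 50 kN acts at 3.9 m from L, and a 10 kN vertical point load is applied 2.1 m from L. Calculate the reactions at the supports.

L_x = 0, L_y = 10.91 kN, R_y = 49.09 kN

Moments about L: R_y·4.4 − 50·3.9 − 10·2.1 = 0 → R_y = 216/4.4 = 49.0909 ≈ 49.09 kN.
ΣF_y = 0: L_y + 49.0909 − 50 − 10 = 0 → L_y = 10.91 kN.
ΣF_x = 0: no horizontal applied forces, so L_x = 0.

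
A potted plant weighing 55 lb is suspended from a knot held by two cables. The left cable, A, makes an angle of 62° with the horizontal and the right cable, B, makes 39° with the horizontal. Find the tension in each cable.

T_A = 43.54 lb, T_B = 26.30 lb

ΣF_x = 0: −T_A·cos62° + T_B·cos39° = 0 → T_B = 0.604097·T_A.
ΣF_y = 0: T_A·sin62° + T_B·sin39° = 55.
Substitute: T_A·(0.882948 + 0.604097·0.62932) = 55 → T_A = 43.543 ≈ 43.54 lb.
Then T_B = 0.604097 × 43.543 = 26.30 lb.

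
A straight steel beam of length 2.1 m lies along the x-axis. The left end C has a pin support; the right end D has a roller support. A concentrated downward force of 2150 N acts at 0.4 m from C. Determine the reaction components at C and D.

C_x = 0, C_y = 1740 N, D_y = 409.5 N

ΣM about C: D_y·2.1 − 2150·0.4 = 0 → D_y = 860/2.1 = 409.524 ≈ 409.5 N.
ΣF_y = 0: C_y + 409.524 − 2150 = 0 → C_y = 1740 N.
ΣF_x = 0: no horizontal applied forces, so C_x = 0.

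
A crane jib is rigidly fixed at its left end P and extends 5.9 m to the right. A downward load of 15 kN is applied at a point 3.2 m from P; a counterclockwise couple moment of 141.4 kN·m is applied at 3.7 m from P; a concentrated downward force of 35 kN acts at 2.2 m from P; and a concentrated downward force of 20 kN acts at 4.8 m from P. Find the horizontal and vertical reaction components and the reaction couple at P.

ΣF_x = 0: P_x = 0.
ΣF_y = 0: P_y − 15 − 35 − 20 = 0 → P_y = 70.00 kN.
ΣM about P: M_P − 15·3.2 + 141.4 − 35·2.2 − 20·4.8 = 0 → M_P = 79.60 kN·m.

P_x = 0, P_y = 70.00 kN, M_P = 79.60 kN·m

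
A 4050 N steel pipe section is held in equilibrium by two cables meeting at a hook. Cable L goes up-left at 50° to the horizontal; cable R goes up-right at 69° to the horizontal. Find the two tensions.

ΣF_x = 0: −T_L·cos50° + T_R·cos69° = 0 → T_R = 1.79365·T_L.
ΣF_y = 0: T_L·sin50° + T_R·sin69° = 4050.
Substitute: T_L·(0.766044 + 1.79365·0.93358) = 4050 → T_L = 1659.46 ≈ 1659 N.
Then T_R = 1.79365 × 1659.46 = 2976 N.

T_L = 1659 N, T_R = 2976 N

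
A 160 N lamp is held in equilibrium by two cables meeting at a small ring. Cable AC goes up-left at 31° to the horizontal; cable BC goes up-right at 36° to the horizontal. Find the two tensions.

ΣF_x = 0: −T_AC·cos31° + T_BC·cos36° = 0 → T_BC = 1.05952·T_AC.
ΣF_y = 0: T_AC·sin31° + T_BC·sin36° = 160.
Substitute: T_AC·(0.515038 + 1.05952·0.587785) = 160 → T_AC = 140.621 ≈ 140.6 N.
Then T_BC = 1.05952 × 140.621 = 149.0 N.

T_AC = 140.6 N, T_BC = 149.0 N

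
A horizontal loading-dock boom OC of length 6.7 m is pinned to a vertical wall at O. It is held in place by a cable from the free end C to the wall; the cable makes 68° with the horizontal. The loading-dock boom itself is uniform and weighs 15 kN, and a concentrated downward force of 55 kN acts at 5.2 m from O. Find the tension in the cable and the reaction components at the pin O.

ΣM about O: T·sin68°·6.7 − 15·3.35 − 55·5.2 = 0 → T = 336.25/(6.7·0.927184) = 54.1279 ≈ 54.13 kN.
ΣF_x = 0: O_x − T·cos68° = 0 → O_x = 54.1279 × 0.374607 = 20.28 kN.
ΣF_y = 0: O_y + T·sin68° − 15 − 55 = 0 → O_y = 70 − 54.1279 × 0.927184 = 19.81 kN.

T = 54.13 kN, O_x = 20.28 kN, O_y = 19.81 kN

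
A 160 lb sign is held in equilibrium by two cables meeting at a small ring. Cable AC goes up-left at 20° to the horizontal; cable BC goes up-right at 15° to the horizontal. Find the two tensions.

T_AC = 269.4 lb, T_BC = 262.1 lb

ΣF_x = 0: −T_AC·cos20° + T_BC·cos15° = 0 → T_BC = 0.972841·T_AC.
ΣF_y = 0: T_AC·sin20° + T_BC·sin15° = 160.
Substitute: T_AC·(0.34202 + 0.972841·0.258819) = 160 → T_AC = 269.447 ≈ 269.4 lb.
Then T_BC = 0.972841 × 269.447 = 262.1 lb.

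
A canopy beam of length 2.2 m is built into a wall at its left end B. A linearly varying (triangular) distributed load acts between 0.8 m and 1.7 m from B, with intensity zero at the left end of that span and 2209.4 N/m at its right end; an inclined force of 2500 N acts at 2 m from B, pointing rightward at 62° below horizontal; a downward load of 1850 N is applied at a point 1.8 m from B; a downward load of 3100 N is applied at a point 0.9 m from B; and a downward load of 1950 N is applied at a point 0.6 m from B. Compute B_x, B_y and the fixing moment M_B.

Resultant of the triangular load: ½ × 2209.4 × 0.9 = 994.23 N, acting at 1.4 m from B (one-third of the span from the peak).
ΣF_x = 0: B_x + 2500·cos62° = 0 → B_x = -1174 N.
ΣF_y = 0: B_y − ½·2209.4·0.9 − 2500·sin62° − 1850 − 3100 − 1950 = 0 → B_y = 10100 N.
ΣM about B: M_B − (½·2209.4·0.9)·1.4 − 2500·sin62°·2 − 1850·1.8 − 3100·0.9 − 1950·0.6 = 0 → M_B = 13100 N·m.

B_x = -1174 N, B_y = 10100 N, M_B = 13100 N·m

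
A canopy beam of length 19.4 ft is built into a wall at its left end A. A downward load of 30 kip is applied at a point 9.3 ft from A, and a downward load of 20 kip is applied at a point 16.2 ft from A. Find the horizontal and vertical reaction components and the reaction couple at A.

A_x = 0, A_y = 50.00 kip, M_A = 603.0 kip·ft

ΣF_x = 0: A_x = 0.
ΣF_y = 0: A_y − 30 − 20 = 0 → A_y = 50.00 kip.
ΣM about A: M_A − 30·9.3 − 20·16.2 = 0 → M_A = 603.0 kip·ft.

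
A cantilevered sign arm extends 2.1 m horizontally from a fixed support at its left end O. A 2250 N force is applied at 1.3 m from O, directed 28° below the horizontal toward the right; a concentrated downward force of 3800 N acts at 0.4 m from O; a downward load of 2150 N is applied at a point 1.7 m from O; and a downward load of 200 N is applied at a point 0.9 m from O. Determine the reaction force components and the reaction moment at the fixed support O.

ΣF_x = 0: O_x + 2250·cos28° = 0 → O_x = -1987 N.
ΣF_y = 0: O_y − 2250·sin28° − 3800 − 2150 − 200 = 0 → O_y = 7206 N.
ΣM about O: M_O − 2250·sin28°·1.3 − 3800·0.4 − 2150·1.7 − 200·0.9 = 0 → M_O = 6728 N·m.

O_x = -1987 N, O_y = 7206 N, M_O = 6728 N·m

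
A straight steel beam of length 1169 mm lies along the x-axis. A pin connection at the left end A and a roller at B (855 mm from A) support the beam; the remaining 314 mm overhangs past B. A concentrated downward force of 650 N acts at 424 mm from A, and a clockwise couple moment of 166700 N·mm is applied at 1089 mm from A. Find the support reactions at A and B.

A_x = 0, A_y = 132.7 N, B_y = 517.3 N

Moments about A: B_y·855 − 650·424 − 166700 = 0 → B_y = 442300/855 = 517.31 ≈ 517.3 N.
ΣF_y = 0: A_y + 517.31 − 650 = 0 → A_y = 132.7 N.
ΣF_x = 0: no horizontal applied forces, so A_x = 0.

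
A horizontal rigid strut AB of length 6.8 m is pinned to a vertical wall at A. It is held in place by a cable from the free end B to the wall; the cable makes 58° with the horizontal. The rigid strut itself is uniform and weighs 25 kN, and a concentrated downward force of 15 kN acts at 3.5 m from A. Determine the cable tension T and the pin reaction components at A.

T = 23.84 kN, A_x = 12.64 kN, A_y = 19.78 kN

ΣM about A: T·sin58°·6.8 − 25·3.4 − 15·3.5 = 0 → T = 137.5/(6.8·0.848048) = 23.8437 ≈ 23.84 kN.
ΣF_x = 0: A_x − T·cos58° = 0 → A_x = 23.8437 × 0.529919 = 12.64 kN.
ΣF_y = 0: A_y + T·sin58° − 25 − 15 = 0 → A_y = 40 − 23.8437 × 0.848048 = 19.78 kN.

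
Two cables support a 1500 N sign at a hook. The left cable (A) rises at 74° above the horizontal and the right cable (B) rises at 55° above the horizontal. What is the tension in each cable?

T_A = 1107 N, T_B = 532.0 N

ΣF_x = 0: −T_A·cos74° + T_B·cos55° = 0 → T_B = 0.480559·T_A.
ΣF_y = 0: T_A·sin74° + T_B·sin55° = 1500.
Substitute: T_A·(0.961262 + 0.480559·0.819152) = 1500 → T_A = 1107.08 ≈ 1107 N.
Then T_B = 0.480559 × 1107.08 = 532.0 N.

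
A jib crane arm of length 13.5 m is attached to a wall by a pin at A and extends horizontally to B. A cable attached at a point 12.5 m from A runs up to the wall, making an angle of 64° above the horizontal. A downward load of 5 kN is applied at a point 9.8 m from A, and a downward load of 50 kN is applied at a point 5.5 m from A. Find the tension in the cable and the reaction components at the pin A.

ΣM about A: T·sin64°·12.5 − 5·9.8 − 50·5.5 = 0 → T = 324/(12.5·0.898794) = 28.8386 ≈ 28.84 kN.
ΣF_x = 0: A_x − T·cos64° = 0 → A_x = 28.8386 × 0.438371 = 12.64 kN.
ΣF_y = 0: A_y + T·sin64° − 5 − 50 = 0 → A_y = 55 − 28.8386 × 0.898794 = 29.08 kN.

T = 28.84 kN, A_x = 12.64 kN, A_y = 29.08 kN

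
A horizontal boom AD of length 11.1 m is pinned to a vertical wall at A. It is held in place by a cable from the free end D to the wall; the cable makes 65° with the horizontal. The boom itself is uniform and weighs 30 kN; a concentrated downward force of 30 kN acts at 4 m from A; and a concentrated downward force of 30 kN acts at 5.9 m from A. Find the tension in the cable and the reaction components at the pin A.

ΣM about A: T·sin65°·11.1 − 30·5.55 − 30·4 − 30·5.9 = 0 → T = 463.5/(11.1·0.906308) = 46.0735 ≈ 46.07 kN.
ΣF_x = 0: A_x − T·cos65° = 0 → A_x = 46.0735 × 0.422618 = 19.47 kN.
ΣF_y = 0: A_y + T·sin65° − 30 − 30 − 30 = 0 → A_y = 90 − 46.0735 × 0.906308 = 48.24 kN.

T = 46.07 kN, A_x = 19.47 kN, A_y = 48.24 kN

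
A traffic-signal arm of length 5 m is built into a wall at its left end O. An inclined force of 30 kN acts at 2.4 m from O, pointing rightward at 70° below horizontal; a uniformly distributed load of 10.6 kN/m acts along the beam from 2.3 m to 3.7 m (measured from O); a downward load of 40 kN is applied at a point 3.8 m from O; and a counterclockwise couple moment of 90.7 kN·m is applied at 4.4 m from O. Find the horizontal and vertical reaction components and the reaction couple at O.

O_x = -10.26 kN, O_y = 83.03 kN, M_O = 173.5 kN·m

Resultant of the distributed load: 10.6 × 1.4 = 14.84 kN at 3 m from O.
ΣF_x = 0: O_x + 30·cos70° = 0 → O_x = -10.26 kN.
ΣF_y = 0: O_y − 30·sin70° − 10.6·1.4 − 40 = 0 → O_y = 83.03 kN.
ΣM about O: M_O − 30·sin70°·2.4 − (10.6·1.4)·3 − 40·3.8 + 90.7 = 0 → M_O = 173.5 kN·m.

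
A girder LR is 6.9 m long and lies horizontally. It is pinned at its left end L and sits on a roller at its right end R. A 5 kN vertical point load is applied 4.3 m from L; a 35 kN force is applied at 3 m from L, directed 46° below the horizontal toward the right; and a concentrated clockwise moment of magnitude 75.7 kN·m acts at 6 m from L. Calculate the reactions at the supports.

Moments about L: R_y·6.9 − 5·4.3 − 35·sin46°·3 − 75.7 = 0 → R_y = 172.731/6.9 = 25.0335 ≈ 25.03 kN.
ΣF_y = 0: L_y + 25.0335 − 5 − 35·sin46° = 0 → L_y = 5.143 kN.
ΣF_x = 0: L_x + 35·cos46° = 0 → L_x = -24.31 kN.

L_x = -24.31 kN, L_y = 5.143 kN, R_y = 25.03 kN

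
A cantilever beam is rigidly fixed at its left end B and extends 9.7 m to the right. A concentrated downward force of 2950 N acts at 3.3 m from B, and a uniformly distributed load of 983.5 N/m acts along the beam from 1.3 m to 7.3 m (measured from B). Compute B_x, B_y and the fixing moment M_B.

Resultant of the distributed load: 983.5 × 6 = 5901 N at 4.3 m from B.
ΣF_x = 0: B_x = 0.
ΣF_y = 0: B_y − 2950 − 983.5·6 = 0 → B_y = 8851 N.
ΣM about B: M_B − 2950·3.3 − (983.5·6)·4.3 = 0 → M_B = 35110 N·m.

B_x = 0, B_y = 8851 N, M_B = 35110 N·m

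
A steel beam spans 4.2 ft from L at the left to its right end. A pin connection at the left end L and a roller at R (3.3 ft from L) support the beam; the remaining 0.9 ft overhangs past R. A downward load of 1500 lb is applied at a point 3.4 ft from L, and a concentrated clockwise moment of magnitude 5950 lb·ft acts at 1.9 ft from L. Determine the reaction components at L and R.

ΣM about L: R_y·3.3 − 1500·3.4 − 5950 = 0 → R_y = 11050/3.3 = 3348.48 ≈ 3348 lb.
ΣF_y = 0: L_y + 3348.48 − 1500 = 0 → L_y = -1848 lb.
ΣF_x = 0: no horizontal applied forces, so L_x = 0.

L_x = 0, L_y = -1848 lb, R_y = 3348 lb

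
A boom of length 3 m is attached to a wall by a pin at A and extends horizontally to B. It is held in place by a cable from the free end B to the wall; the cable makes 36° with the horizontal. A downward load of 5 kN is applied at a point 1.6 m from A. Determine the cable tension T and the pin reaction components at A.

T = 4.537 kN, A_x = 3.670 kN, A_y = 2.333 kN

ΣM about A: T·sin36°·3 − 5·1.6 = 0 → T = 8/(3·0.587785) = 4.53681 ≈ 4.537 kN.
ΣF_x = 0: A_x − T·cos36° = 0 → A_x = 4.53681 × 0.809017 = 3.670 kN.
ΣF_y = 0: A_y + T·sin36° − 5 = 0 → A_y = 5 − 4.53681 × 0.587785 = 2.333 kN.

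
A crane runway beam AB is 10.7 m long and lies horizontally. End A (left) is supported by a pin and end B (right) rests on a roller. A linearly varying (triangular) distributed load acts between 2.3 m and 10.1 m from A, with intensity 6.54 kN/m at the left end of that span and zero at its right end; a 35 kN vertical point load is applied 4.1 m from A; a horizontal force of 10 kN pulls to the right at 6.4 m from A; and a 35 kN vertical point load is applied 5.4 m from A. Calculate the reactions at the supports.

Resultant of the triangular load: ½ × 6.54 × 7.8 = 25.506 kN, acting at 4.9 m from A (one-third of the span from the peak).
Taking moments about A: B_y·10.7 − (½·6.54·7.8)·4.9 − 35·4.1 − 35·5.4 = 0 → B_y = 457.4794/10.7 = 42.7551 ≈ 42.76 kN.
ΣF_y = 0: A_y + 42.7551 − ½·6.54·7.8 − 35 − 35 = 0 → A_y = 52.75 kN.
ΣF_x = 0: A_x + 10 = 0 → A_x = -10.00 kN.

A_x = -10.00 kN, A_y = 52.75 kN, B_y = 42.76 kN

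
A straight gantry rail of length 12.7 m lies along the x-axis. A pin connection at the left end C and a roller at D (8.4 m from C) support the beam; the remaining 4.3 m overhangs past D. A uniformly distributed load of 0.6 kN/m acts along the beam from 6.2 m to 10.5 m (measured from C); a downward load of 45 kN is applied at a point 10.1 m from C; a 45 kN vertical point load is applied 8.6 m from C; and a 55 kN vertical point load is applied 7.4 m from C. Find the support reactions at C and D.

C_x = 0, C_y = -3.616 kN, D_y = 151.2 kN

Resultant of the distributed load: 0.6 × 4.3 = 2.58 kN at 8.35 m from C.
Taking moments about C: D_y·8.4 − (0.6·4.3)·8.35 − 45·10.1 − 45·8.6 − 55·7.4 = 0 → D_y = 1270.043/8.4 = 151.196 ≈ 151.2 kN.
ΣF_y = 0: C_y + 151.196 − 0.6·4.3 − 45 − 45 − 55 = 0 → C_y = -3.616 kN.
ΣF_x = 0: no horizontal applied forces, so C_x = 0.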